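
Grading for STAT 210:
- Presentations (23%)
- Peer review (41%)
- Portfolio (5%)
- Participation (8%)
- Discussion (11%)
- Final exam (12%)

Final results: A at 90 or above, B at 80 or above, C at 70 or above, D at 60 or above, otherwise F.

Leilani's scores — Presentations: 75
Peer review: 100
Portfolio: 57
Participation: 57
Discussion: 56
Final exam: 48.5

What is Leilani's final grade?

C

Weighted total:
  Presentations 75 × 0.23 = 17.25
  Peer review 100 × 0.41 = 41
  Portfolio 57 × 0.05 = 2.85
  Participation 57 × 0.08 = 4.56
  Discussion 56 × 0.11 = 6.16
  Final exam 48.5 × 0.12 = 5.82
Sum = 77.64
77.64 is ≥ 70 and < 80 → C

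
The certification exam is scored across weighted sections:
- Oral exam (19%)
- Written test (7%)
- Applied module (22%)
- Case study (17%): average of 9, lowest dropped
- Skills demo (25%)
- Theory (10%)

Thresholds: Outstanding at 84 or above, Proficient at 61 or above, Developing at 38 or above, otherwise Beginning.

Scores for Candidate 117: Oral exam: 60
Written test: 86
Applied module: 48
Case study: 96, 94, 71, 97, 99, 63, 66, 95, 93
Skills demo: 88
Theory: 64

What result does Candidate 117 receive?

Case study: drop 63 → average of remaining 8 = 711/8 = 88.875
Weighted total:
  Oral exam 60 × 0.19 = 11.4
  Written test 86 × 0.07 = 6.02
  Applied module 48 × 0.22 = 10.56
  Case study 88.875 × 0.17 = 15.10875
  Skills demo 88 × 0.25 = 22
  Theory 64 × 0.1 = 6.4
Sum = 71.48875
71.48875 is ≥ 61 and < 84 → Proficient

Proficient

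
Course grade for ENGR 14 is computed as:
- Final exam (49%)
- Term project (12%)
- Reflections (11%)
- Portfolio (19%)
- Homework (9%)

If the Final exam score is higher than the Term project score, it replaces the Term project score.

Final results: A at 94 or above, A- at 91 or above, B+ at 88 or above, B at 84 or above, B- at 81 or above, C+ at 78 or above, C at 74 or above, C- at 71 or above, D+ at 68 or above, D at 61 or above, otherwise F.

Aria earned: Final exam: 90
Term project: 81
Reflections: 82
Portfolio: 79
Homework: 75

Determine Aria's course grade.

Final exam (90) > Term project (81), so Term project counts as 90.
Weighted total:
  Final exam 90 × 0.49 = 44.1
  Term project 90 × 0.12 = 10.8
  Reflections 82 × 0.11 = 9.02
  Portfolio 79 × 0.19 = 15.01
  Homework 75 × 0.09 = 6.75
Sum = 85.68
85.68 is ≥ 84 and < 88 → B

B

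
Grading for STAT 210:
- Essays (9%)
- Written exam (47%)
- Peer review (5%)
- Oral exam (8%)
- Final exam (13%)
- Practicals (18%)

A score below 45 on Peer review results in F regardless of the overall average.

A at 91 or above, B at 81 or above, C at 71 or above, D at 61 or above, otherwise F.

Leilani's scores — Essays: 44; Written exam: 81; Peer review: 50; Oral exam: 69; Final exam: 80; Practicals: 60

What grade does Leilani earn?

Peer review score 50 ≥ 45: minimum met.
Weighted total:
  Essays 44 × 0.09 = 3.96
  Written exam 81 × 0.47 = 38.07
  Peer review 50 × 0.05 = 2.5
  Oral exam 69 × 0.08 = 5.52
  Final exam 80 × 0.13 = 10.4
  Practicals 60 × 0.18 = 10.8
Sum = 71.25
71.25 is ≥ 71 and < 81 → C

C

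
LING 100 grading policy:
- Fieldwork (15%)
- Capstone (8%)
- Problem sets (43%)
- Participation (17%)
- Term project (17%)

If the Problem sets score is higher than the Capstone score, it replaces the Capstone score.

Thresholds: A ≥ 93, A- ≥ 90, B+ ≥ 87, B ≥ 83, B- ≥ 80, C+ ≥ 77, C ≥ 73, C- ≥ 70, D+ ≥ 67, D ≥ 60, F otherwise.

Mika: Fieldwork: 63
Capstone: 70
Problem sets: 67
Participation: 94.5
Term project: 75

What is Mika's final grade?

Problem sets (67) ≤ Capstone (70), so Capstone stays at 70.
Weighted total:
  Fieldwork 63 × 0.15 = 9.45
  Capstone 70 × 0.08 = 5.6
  Problem sets 67 × 0.43 = 28.81
  Participation 94.5 × 0.17 = 16.065
  Term project 75 × 0.17 = 12.75
Sum = 72.675
72.675 is ≥ 70 and < 73 → C-

C-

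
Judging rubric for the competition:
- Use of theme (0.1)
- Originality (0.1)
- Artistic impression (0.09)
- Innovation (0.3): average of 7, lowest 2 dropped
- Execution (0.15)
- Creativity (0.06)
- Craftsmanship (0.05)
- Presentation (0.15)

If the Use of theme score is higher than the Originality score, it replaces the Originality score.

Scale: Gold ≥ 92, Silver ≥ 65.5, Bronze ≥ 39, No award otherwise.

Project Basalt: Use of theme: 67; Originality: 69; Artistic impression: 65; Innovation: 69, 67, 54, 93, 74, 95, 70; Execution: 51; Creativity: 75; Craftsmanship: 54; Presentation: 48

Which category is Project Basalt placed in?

Silver

Innovation: drop 54, 67 → average of remaining 5 = 401/5 = 80.2
Use of theme (67) ≤ Originality (69), so Originality stays at 69.
Weighted total:
  Use of theme 67 × 0.1 = 6.7
  Originality 69 × 0.1 = 6.9
  Artistic impression 65 × 0.09 = 5.85
  Innovation 80.2 × 0.3 = 24.06
  Execution 51 × 0.15 = 7.65
  Creativity 75 × 0.06 = 4.5
  Craftsmanship 54 × 0.05 = 2.7
  Presentation 48 × 0.15 = 7.2
Sum = 65.56
65.56 is ≥ 65.5 and < 92 → Silver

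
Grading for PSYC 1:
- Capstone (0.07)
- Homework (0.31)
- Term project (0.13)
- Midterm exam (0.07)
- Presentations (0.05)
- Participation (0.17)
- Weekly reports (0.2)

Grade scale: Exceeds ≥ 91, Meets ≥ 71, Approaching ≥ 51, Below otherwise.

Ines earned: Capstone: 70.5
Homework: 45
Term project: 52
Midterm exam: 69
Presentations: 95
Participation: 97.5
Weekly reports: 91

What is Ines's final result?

Approaching

Weighted total:
  Capstone 70.5 × 0.07 = 4.935
  Homework 45 × 0.31 = 13.95
  Term project 52 × 0.13 = 6.76
  Midterm exam 69 × 0.07 = 4.83
  Presentations 95 × 0.05 = 4.75
  Participation 97.5 × 0.17 = 16.575
  Weekly reports 91 × 0.2 = 18.2
Sum = 70
70 is ≥ 51 and < 71 → Approaching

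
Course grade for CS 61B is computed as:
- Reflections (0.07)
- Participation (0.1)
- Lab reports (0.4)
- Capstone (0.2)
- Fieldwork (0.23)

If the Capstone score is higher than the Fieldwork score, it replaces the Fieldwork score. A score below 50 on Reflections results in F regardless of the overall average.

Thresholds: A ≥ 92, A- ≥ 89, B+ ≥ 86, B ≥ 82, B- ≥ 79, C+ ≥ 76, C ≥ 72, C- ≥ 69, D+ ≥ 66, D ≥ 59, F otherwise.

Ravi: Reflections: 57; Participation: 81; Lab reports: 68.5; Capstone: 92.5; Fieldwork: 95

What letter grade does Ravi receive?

Capstone (92.5) ≤ Fieldwork (95), so Fieldwork stays at 95.
Reflections score 57 ≥ 50: minimum met.
Weighted total:
  Reflections 57 × 0.07 = 3.99
  Participation 81 × 0.1 = 8.1
  Lab reports 68.5 × 0.4 = 27.4
  Capstone 92.5 × 0.2 = 18.5
  Fieldwork 95 × 0.23 = 21.85
Sum = 79.84
79.84 is ≥ 79 and < 82 → B-

B-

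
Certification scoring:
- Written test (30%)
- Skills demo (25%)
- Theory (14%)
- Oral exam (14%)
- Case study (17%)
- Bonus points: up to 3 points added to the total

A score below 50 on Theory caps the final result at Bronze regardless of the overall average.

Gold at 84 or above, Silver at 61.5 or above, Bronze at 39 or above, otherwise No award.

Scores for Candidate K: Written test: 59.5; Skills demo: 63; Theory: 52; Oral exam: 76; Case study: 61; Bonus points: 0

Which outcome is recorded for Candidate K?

Silver

Theory score 52 ≥ 50: minimum met.
Weighted total:
  Written test 59.5 × 0.3 = 17.85
  Skills demo 63 × 0.25 = 15.75
  Theory 52 × 0.14 = 7.28
  Oral exam 76 × 0.14 = 10.64
  Case study 61 × 0.17 = 10.37
Sum = 61.89
Bonus points: 61.89 + 0 = 61.89
61.89 is ≥ 61.5 and < 84 → Silver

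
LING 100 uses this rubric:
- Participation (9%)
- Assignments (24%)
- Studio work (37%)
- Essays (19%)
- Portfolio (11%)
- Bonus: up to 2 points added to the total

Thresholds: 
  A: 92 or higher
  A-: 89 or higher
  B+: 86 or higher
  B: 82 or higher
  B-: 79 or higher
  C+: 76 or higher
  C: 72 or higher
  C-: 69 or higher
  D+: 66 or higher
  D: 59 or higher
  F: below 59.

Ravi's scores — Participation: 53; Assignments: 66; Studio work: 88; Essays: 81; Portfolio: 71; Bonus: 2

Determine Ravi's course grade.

Weighted total:
  Participation 53 × 0.09 = 4.77
  Assignments 66 × 0.24 = 15.84
  Studio work 88 × 0.37 = 32.56
  Essays 81 × 0.19 = 15.39
  Portfolio 71 × 0.11 = 7.81
Sum = 76.37
Bonus: 76.37 + 2 = 78.37
78.37 is ≥ 76 and < 79 → C+

C+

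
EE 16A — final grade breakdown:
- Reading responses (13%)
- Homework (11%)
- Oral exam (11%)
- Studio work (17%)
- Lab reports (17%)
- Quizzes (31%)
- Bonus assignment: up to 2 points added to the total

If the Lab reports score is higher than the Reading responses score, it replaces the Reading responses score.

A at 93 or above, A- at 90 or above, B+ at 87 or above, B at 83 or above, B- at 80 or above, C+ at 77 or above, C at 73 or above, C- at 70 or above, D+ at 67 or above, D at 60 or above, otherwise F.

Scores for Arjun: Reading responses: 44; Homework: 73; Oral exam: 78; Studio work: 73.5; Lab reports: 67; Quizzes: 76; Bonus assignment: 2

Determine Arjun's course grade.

C

Lab reports (67) > Reading responses (44), so Reading responses counts as 67.
Weighted total:
  Reading responses 67 × 0.13 = 8.71
  Homework 73 × 0.11 = 8.03
  Oral exam 78 × 0.11 = 8.58
  Studio work 73.5 × 0.17 = 12.495
  Lab reports 67 × 0.17 = 11.39
  Quizzes 76 × 0.31 = 23.56
Sum = 72.765
Bonus assignment: 72.765 + 2 = 74.765
74.765 is ≥ 73 and < 77 → C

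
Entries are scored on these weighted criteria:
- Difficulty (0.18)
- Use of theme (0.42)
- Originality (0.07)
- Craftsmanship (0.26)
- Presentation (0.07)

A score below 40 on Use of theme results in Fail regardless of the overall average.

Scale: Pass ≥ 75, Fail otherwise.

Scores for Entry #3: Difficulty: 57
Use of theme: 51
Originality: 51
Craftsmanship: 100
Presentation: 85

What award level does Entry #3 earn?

Fail

Use of theme score 51 ≥ 40: minimum met.
Weighted total:
  Difficulty 57 × 0.18 = 10.26
  Use of theme 51 × 0.42 = 21.42
  Originality 51 × 0.07 = 3.57
  Craftsmanship 100 × 0.26 = 26
  Presentation 85 × 0.07 = 5.95
Sum = 67.2
67.2 < 75 → Fail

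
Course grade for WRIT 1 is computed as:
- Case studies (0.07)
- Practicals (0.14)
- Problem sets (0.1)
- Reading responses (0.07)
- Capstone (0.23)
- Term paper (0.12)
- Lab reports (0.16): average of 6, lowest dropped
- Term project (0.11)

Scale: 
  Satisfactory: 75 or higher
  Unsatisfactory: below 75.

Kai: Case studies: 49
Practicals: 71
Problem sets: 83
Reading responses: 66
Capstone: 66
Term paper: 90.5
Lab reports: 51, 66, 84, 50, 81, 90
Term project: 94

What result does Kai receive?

Lab reports: drop 50 → average of remaining 5 = 372/5 = 74.4
Weighted total:
  Case studies 49 × 0.07 = 3.43
  Practicals 71 × 0.14 = 9.94
  Problem sets 83 × 0.1 = 8.3
  Reading responses 66 × 0.07 = 4.62
  Capstone 66 × 0.23 = 15.18
  Term paper 90.5 × 0.12 = 10.86
  Lab reports 74.4 × 0.16 = 11.904
  Term project 94 × 0.11 = 10.34
Sum = 74.574
74.574 < 75 → Unsatisfactory

Unsatisfactory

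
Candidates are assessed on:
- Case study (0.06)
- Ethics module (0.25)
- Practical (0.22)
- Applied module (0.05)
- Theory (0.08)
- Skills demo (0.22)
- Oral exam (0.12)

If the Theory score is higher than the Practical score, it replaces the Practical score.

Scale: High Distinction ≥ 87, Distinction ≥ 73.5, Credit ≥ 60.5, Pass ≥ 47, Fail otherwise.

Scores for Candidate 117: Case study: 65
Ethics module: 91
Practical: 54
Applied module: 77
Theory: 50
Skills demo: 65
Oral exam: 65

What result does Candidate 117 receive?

Credit

Theory (50) ≤ Practical (54), so Practical stays at 54.
Weighted total:
  Case study 65 × 0.06 = 3.9
  Ethics module 91 × 0.25 = 22.75
  Practical 54 × 0.22 = 11.88
  Applied module 77 × 0.05 = 3.85
  Theory 50 × 0.08 = 4
  Skills demo 65 × 0.22 = 14.3
  Oral exam 65 × 0.12 = 7.8
Sum = 68.48
68.48 is ≥ 60.5 and < 73.5 → Credit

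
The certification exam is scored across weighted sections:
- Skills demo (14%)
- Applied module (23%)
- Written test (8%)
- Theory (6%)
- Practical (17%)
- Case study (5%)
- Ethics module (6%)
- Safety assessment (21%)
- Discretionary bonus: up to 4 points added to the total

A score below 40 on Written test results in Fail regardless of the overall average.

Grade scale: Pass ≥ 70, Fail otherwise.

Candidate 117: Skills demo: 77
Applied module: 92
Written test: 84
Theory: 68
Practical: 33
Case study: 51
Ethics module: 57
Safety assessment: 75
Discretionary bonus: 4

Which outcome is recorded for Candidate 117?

Pass

Written test score 84 ≥ 40: minimum met.
Weighted total:
  Skills demo 77 × 0.14 = 10.78
  Applied module 92 × 0.23 = 21.16
  Written test 84 × 0.08 = 6.72
  Theory 68 × 0.06 = 4.08
  Practical 33 × 0.17 = 5.61
  Case study 51 × 0.05 = 2.55
  Ethics module 57 × 0.06 = 3.42
  Safety assessment 75 × 0.21 = 15.75
Sum = 70.07
Discretionary bonus: 70.07 + 4 = 74.07
74.07 ≥ 70 → Pass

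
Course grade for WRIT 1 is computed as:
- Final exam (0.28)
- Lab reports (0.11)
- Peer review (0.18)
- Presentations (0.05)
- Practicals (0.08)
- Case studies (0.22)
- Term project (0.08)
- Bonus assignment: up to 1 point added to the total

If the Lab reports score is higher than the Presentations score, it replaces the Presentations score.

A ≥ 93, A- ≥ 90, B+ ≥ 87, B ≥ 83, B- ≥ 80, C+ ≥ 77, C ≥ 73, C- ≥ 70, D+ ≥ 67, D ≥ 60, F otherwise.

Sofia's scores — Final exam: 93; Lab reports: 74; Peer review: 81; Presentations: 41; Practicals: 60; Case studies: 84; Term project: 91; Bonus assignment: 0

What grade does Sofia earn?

B

Lab reports (74) > Presentations (41), so Presentations counts as 74.
Weighted total:
  Final exam 93 × 0.28 = 26.04
  Lab reports 74 × 0.11 = 8.14
  Peer review 81 × 0.18 = 14.58
  Presentations 74 × 0.05 = 3.7
  Practicals 60 × 0.08 = 4.8
  Case studies 84 × 0.22 = 18.48
  Term project 91 × 0.08 = 7.28
Sum = 83.02
Bonus assignment: 83.02 + 0 = 83.02
83.02 is ≥ 83 and < 87 → B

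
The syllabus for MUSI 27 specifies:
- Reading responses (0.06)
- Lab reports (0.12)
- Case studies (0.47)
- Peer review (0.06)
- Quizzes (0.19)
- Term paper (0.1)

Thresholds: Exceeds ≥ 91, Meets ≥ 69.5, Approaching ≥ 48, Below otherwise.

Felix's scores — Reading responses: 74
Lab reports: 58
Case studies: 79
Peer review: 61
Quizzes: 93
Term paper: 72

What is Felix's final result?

Meets

Weighted total:
  Reading responses 74 × 0.06 = 4.44
  Lab reports 58 × 0.12 = 6.96
  Case studies 79 × 0.47 = 37.13
  Peer review 61 × 0.06 = 3.66
  Quizzes 93 × 0.19 = 17.67
  Term paper 72 × 0.1 = 7.2
Sum = 77.06
77.06 is ≥ 69.5 and < 91 → Meets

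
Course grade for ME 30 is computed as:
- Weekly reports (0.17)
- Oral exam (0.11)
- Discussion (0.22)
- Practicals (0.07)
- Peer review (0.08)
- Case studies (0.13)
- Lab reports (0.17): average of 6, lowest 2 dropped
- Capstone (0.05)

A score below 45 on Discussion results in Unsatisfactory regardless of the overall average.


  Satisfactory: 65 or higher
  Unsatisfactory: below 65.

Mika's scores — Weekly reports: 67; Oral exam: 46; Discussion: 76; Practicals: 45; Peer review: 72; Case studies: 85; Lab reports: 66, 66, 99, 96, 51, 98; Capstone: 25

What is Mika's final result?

Satisfactory

Lab reports: drop 51, 66 → average of remaining 4 = 359/4 = 89.75
Discussion score 76 ≥ 45: minimum met.
Weighted total:
  Weekly reports 67 × 0.17 = 11.39
  Oral exam 46 × 0.11 = 5.06
  Discussion 76 × 0.22 = 16.72
  Practicals 45 × 0.07 = 3.15
  Peer review 72 × 0.08 = 5.76
  Case studies 85 × 0.13 = 11.05
  Lab reports 89.75 × 0.17 = 15.2575
  Capstone 25 × 0.05 = 1.25
Sum = 69.6375
69.6375 ≥ 65 → Satisfactory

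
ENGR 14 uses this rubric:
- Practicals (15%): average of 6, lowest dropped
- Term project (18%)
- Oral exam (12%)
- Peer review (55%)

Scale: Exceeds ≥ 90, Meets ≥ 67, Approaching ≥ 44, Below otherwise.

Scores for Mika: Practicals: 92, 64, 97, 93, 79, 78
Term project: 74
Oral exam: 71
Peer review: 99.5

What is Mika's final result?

Practicals: drop 64 → average of remaining 5 = 439/5 = 87.8
Weighted total:
  Practicals 87.8 × 0.15 = 13.17
  Term project 74 × 0.18 = 13.32
  Oral exam 71 × 0.12 = 8.52
  Peer review 99.5 × 0.55 = 54.725
Sum = 89.735
89.735 is ≥ 67 and < 90 → Meets

Meets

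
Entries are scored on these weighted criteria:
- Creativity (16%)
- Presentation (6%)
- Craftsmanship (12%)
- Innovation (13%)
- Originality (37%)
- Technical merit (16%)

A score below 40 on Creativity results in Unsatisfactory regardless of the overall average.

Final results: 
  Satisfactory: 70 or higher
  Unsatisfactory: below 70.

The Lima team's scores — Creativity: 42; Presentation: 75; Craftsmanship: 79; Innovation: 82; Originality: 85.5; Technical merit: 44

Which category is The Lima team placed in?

Satisfactory

Creativity score 42 ≥ 40: minimum met.
Weighted total:
  Creativity 42 × 0.16 = 6.72
  Presentation 75 × 0.06 = 4.5
  Craftsmanship 79 × 0.12 = 9.48
  Innovation 82 × 0.13 = 10.66
  Originality 85.5 × 0.37 = 31.635
  Technical merit 44 × 0.16 = 7.04
Sum = 70.035
70.035 ≥ 70 → Satisfactory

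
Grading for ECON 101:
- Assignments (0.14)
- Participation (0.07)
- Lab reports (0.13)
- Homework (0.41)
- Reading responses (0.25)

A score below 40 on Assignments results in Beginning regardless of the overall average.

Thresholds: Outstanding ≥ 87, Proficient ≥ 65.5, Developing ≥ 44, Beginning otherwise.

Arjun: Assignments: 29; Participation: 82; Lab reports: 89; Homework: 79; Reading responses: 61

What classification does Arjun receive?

Assignments score 29 < 40: minimum not met.
Weighted total:
  Assignments 29 × 0.14 = 4.06
  Participation 82 × 0.07 = 5.74
  Lab reports 89 × 0.13 = 11.57
  Homework 79 × 0.41 = 32.39
  Reading responses 61 × 0.25 = 15.25
Sum = 69.01
Because the Assignments minimum was not met, the result is Beginning.

Beginning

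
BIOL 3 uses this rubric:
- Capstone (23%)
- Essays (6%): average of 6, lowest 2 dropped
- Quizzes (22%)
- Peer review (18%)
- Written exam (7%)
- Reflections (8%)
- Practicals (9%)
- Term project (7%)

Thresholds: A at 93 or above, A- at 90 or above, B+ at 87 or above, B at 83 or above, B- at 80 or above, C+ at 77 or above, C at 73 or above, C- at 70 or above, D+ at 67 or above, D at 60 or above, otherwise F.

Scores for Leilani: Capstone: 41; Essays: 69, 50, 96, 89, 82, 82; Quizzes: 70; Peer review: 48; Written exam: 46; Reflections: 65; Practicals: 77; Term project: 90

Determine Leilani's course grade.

D

Essays: drop 50, 69 → average of remaining 4 = 349/4 = 87.25
Weighted total:
  Capstone 41 × 0.23 = 9.43
  Essays 87.25 × 0.06 = 5.235
  Quizzes 70 × 0.22 = 15.4
  Peer review 48 × 0.18 = 8.64
  Written exam 46 × 0.07 = 3.22
  Reflections 65 × 0.08 = 5.2
  Practicals 77 × 0.09 = 6.93
  Term project 90 × 0.07 = 6.3
Sum = 60.355
60.355 is ≥ 60 and < 67 → D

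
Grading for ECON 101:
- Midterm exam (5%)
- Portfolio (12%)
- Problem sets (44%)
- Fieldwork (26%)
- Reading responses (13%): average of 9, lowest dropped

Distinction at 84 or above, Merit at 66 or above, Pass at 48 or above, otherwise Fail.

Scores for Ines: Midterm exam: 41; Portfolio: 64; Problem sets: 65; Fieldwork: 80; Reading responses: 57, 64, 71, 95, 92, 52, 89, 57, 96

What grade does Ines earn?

Merit

Reading responses: drop 52 → average of remaining 8 = 621/8 = 77.625
Weighted total:
  Midterm exam 41 × 0.05 = 2.05
  Portfolio 64 × 0.12 = 7.68
  Problem sets 65 × 0.44 = 28.6
  Fieldwork 80 × 0.26 = 20.8
  Reading responses 77.625 × 0.13 = 10.09125
Sum = 69.22125
69.22125 is ≥ 66 and < 84 → Merit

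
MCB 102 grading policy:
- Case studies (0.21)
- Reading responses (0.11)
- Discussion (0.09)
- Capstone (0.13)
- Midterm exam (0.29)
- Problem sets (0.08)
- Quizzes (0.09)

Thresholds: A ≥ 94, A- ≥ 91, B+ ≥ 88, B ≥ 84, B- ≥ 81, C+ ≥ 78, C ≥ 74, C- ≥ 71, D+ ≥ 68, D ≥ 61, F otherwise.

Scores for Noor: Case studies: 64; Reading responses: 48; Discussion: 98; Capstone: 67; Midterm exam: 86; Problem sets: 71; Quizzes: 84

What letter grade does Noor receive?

Weighted total:
  Case studies 64 × 0.21 = 13.44
  Reading responses 48 × 0.11 = 5.28
  Discussion 98 × 0.09 = 8.82
  Capstone 67 × 0.13 = 8.71
  Midterm exam 86 × 0.29 = 24.94
  Problem sets 71 × 0.08 = 5.68
  Quizzes 84 × 0.09 = 7.56
Sum = 74.43
74.43 is ≥ 74 and < 78 → C

C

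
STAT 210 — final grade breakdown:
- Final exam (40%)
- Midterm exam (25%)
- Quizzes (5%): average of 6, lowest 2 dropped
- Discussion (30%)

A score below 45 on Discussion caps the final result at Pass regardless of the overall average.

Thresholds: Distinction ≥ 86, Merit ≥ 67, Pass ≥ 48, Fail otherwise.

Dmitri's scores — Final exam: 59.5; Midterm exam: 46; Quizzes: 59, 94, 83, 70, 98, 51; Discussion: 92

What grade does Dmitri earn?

Merit

Quizzes: drop 51, 59 → average of remaining 4 = 345/4 = 86.25
Discussion score 92 ≥ 45: minimum met.
Weighted total:
  Final exam 59.5 × 0.4 = 23.8
  Midterm exam 46 × 0.25 = 11.5
  Quizzes 86.25 × 0.05 = 4.3125
  Discussion 92 × 0.3 = 27.6
Sum = 67.2125
67.2125 is ≥ 67 and < 86 → Merit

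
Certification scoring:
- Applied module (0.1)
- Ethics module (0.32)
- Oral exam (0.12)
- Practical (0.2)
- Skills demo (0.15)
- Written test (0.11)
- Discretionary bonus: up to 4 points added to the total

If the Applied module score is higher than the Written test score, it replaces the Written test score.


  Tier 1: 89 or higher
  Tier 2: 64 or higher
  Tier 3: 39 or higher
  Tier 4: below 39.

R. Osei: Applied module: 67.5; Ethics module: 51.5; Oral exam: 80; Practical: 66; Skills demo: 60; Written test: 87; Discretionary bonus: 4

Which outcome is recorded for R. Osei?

Applied module (67.5) ≤ Written test (87), so Written test stays at 87.
Weighted total:
  Applied module 67.5 × 0.1 = 6.75
  Ethics module 51.5 × 0.32 = 16.48
  Oral exam 80 × 0.12 = 9.6
  Practical 66 × 0.2 = 13.2
  Skills demo 60 × 0.15 = 9
  Written test 87 × 0.11 = 9.57
Sum = 64.6
Discretionary bonus: 64.6 + 4 = 68.6
68.6 is ≥ 64 and < 89 → Tier 2

Tier 2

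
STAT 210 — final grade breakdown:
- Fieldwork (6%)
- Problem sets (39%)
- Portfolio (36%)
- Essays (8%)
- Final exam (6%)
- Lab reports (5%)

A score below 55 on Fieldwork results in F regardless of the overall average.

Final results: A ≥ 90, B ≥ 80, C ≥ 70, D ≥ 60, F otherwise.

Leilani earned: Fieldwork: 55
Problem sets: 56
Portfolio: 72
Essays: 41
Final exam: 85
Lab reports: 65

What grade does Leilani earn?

Fieldwork score 55 ≥ 55: minimum met.
Weighted total:
  Fieldwork 55 × 0.06 = 3.3
  Problem sets 56 × 0.39 = 21.84
  Portfolio 72 × 0.36 = 25.92
  Essays 41 × 0.08 = 3.28
  Final exam 85 × 0.06 = 5.1
  Lab reports 65 × 0.05 = 3.25
Sum = 62.69
62.69 is ≥ 60 and < 70 → D

D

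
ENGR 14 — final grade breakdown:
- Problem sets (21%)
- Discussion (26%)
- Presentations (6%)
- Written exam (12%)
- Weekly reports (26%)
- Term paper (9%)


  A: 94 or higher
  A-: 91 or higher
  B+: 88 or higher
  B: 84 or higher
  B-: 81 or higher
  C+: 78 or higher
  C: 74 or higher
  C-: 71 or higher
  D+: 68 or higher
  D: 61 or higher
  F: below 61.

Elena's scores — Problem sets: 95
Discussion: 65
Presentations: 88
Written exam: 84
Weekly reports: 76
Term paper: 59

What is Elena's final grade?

C

Weighted total:
  Problem sets 95 × 0.21 = 19.95
  Discussion 65 × 0.26 = 16.9
  Presentations 88 × 0.06 = 5.28
  Written exam 84 × 0.12 = 10.08
  Weekly reports 76 × 0.26 = 19.76
  Term paper 59 × 0.09 = 5.31
Sum = 77.28
77.28 is ≥ 74 and < 78 → C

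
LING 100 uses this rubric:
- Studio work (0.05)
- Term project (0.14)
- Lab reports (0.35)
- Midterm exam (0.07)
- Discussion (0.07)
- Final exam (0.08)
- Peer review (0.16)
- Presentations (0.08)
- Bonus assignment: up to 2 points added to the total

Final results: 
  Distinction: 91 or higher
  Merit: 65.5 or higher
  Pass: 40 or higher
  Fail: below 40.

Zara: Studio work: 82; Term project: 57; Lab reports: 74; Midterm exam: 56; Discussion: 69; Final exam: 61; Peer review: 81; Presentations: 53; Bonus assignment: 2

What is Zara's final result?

Merit

Weighted total:
  Studio work 82 × 0.05 = 4.1
  Term project 57 × 0.14 = 7.98
  Lab reports 74 × 0.35 = 25.9
  Midterm exam 56 × 0.07 = 3.92
  Discussion 69 × 0.07 = 4.83
  Final exam 61 × 0.08 = 4.88
  Peer review 81 × 0.16 = 12.96
  Presentations 53 × 0.08 = 4.24
Sum = 68.81
Bonus assignment: 68.81 + 2 = 70.81
70.81 is ≥ 65.5 and < 91 → Merit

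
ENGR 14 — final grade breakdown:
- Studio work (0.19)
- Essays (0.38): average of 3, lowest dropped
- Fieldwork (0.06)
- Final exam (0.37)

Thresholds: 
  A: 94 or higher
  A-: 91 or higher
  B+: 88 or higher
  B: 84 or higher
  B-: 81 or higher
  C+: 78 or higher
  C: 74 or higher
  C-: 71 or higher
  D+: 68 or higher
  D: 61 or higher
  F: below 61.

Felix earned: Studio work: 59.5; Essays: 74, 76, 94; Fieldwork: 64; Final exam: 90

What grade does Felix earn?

C+

Essays: drop 74 → average of remaining 2 = 170/2 = 85
Weighted total:
  Studio work 59.5 × 0.19 = 11.305
  Essays 85 × 0.38 = 32.3
  Fieldwork 64 × 0.06 = 3.84
  Final exam 90 × 0.37 = 33.3
Sum = 80.745
80.745 is ≥ 78 and < 81 → C+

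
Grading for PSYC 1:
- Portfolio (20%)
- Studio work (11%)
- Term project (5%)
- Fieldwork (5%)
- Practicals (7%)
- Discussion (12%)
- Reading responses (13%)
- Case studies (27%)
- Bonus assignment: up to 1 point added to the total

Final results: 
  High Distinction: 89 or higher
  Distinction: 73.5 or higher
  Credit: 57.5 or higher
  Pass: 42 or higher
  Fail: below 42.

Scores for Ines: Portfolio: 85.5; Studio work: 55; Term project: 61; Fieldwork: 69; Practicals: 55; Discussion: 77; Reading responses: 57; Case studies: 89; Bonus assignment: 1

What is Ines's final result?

Distinction

Weighted total:
  Portfolio 85.5 × 0.2 = 17.1
  Studio work 55 × 0.11 = 6.05
  Term project 61 × 0.05 = 3.05
  Fieldwork 69 × 0.05 = 3.45
  Practicals 55 × 0.07 = 3.85
  Discussion 77 × 0.12 = 9.24
  Reading responses 57 × 0.13 = 7.41
  Case studies 89 × 0.27 = 24.03
Sum = 74.18
Bonus assignment: 74.18 + 1 = 75.18
75.18 is ≥ 73.5 and < 89 → Distinction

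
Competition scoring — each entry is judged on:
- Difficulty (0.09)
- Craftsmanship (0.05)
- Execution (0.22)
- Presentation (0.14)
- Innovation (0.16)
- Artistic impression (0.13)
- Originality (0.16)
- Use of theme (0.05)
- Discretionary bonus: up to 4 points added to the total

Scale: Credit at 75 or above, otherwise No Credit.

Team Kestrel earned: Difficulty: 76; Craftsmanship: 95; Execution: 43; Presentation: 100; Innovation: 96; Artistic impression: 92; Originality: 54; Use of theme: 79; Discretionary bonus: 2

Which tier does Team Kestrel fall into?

Credit

Weighted total:
  Difficulty 76 × 0.09 = 6.84
  Craftsmanship 95 × 0.05 = 4.75
  Execution 43 × 0.22 = 9.46
  Presentation 100 × 0.14 = 14
  Innovation 96 × 0.16 = 15.36
  Artistic impression 92 × 0.13 = 11.96
  Originality 54 × 0.16 = 8.64
  Use of theme 79 × 0.05 = 3.95
Sum = 74.96
Discretionary bonus: 74.96 + 2 = 76.96
76.96 ≥ 75 → Credit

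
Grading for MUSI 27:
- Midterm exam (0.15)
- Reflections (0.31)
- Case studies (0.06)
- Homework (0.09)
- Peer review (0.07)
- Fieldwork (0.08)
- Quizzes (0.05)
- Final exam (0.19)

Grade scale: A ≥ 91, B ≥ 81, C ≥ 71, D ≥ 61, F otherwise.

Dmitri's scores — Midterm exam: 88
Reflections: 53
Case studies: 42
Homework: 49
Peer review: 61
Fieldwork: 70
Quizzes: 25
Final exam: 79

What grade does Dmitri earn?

Weighted total:
  Midterm exam 88 × 0.15 = 13.2
  Reflections 53 × 0.31 = 16.43
  Case studies 42 × 0.06 = 2.52
  Homework 49 × 0.09 = 4.41
  Peer review 61 × 0.07 = 4.27
  Fieldwork 70 × 0.08 = 5.6
  Quizzes 25 × 0.05 = 1.25
  Final exam 79 × 0.19 = 15.01
Sum = 62.69
62.69 is ≥ 61 and < 71 → D

D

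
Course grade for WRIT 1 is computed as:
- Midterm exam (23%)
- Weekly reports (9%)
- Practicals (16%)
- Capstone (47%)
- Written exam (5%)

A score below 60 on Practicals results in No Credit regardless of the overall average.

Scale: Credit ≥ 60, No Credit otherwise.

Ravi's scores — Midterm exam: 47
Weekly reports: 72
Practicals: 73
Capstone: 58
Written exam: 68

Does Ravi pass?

Practicals score 73 ≥ 60: minimum met.
Weighted total:
  Midterm exam 47 × 0.23 = 10.81
  Weekly reports 72 × 0.09 = 6.48
  Practicals 73 × 0.16 = 11.68
  Capstone 58 × 0.47 = 27.26
  Written exam 68 × 0.05 = 3.4
Sum = 59.63
59.63 < 60 → No Credit

No Credit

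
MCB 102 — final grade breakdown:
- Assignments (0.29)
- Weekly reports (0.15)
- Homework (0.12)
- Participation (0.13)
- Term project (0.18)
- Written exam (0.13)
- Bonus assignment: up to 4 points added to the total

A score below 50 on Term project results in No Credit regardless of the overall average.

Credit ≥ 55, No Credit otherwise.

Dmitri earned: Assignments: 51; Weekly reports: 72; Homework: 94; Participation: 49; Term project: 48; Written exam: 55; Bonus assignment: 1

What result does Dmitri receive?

Term project score 48 < 50: minimum not met.
Weighted total:
  Assignments 51 × 0.29 = 14.79
  Weekly reports 72 × 0.15 = 10.8
  Homework 94 × 0.12 = 11.28
  Participation 49 × 0.13 = 6.37
  Term project 48 × 0.18 = 8.64
  Written exam 55 × 0.13 = 7.15
Sum = 59.03
Bonus assignment: 59.03 + 1 = 60.03
Because the Term project minimum was not met, the result is No Credit.

No Credit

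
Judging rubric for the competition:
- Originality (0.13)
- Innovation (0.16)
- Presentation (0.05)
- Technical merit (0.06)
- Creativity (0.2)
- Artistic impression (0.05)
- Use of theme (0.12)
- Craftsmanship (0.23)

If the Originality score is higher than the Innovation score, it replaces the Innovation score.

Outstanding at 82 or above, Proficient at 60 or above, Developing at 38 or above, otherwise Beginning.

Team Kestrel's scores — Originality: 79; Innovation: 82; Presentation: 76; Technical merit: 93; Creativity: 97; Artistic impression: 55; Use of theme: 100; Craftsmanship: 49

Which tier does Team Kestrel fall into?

Originality (79) ≤ Innovation (82), so Innovation stays at 82.
Weighted total:
  Originality 79 × 0.13 = 10.27
  Innovation 82 × 0.16 = 13.12
  Presentation 76 × 0.05 = 3.8
  Technical merit 93 × 0.06 = 5.58
  Creativity 97 × 0.2 = 19.4
  Artistic impression 55 × 0.05 = 2.75
  Use of theme 100 × 0.12 = 12
  Craftsmanship 49 × 0.23 = 11.27
Sum = 78.19
78.19 is ≥ 60 and < 82 → Proficient

Proficient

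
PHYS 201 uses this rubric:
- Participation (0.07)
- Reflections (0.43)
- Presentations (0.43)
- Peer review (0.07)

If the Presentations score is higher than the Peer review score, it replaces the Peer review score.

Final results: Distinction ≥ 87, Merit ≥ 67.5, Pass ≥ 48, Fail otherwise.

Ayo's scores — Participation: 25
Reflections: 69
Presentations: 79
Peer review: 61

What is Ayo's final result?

Presentations (79) > Peer review (61), so Peer review counts as 79.
Weighted total:
  Participation 25 × 0.07 = 1.75
  Reflections 69 × 0.43 = 29.67
  Presentations 79 × 0.43 = 33.97
  Peer review 79 × 0.07 = 5.53
Sum = 70.92
70.92 is ≥ 67.5 and < 87 → Merit

Merit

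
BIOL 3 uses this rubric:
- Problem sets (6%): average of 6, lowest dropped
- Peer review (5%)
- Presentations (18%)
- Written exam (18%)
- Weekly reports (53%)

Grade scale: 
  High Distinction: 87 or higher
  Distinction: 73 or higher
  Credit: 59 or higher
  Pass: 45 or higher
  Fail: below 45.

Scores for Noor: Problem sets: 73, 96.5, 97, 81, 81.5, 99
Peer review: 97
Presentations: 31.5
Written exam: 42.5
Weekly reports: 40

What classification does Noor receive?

Problem sets: drop 73 → average of remaining 5 = 455/5 = 91
Weighted total:
  Problem sets 91 × 0.06 = 5.46
  Peer review 97 × 0.05 = 4.85
  Presentations 31.5 × 0.18 = 5.67
  Written exam 42.5 × 0.18 = 7.65
  Weekly reports 40 × 0.53 = 21.2
Sum = 44.83
44.83 < 45 → Fail

Fail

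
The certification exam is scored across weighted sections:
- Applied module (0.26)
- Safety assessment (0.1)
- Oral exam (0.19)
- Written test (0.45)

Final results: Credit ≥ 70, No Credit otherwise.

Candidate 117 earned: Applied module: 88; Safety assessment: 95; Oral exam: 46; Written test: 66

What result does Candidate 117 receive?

Credit

Weighted total:
  Applied module 88 × 0.26 = 22.88
  Safety assessment 95 × 0.1 = 9.5
  Oral exam 46 × 0.19 = 8.74
  Written test 66 × 0.45 = 29.7
Sum = 70.82
70.82 ≥ 70 → Credit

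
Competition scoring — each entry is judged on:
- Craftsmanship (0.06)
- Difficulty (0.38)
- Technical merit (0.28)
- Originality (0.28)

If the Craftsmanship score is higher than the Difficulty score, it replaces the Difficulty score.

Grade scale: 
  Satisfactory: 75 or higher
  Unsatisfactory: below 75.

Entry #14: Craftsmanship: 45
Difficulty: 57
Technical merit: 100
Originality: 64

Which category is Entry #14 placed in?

Unsatisfactory

Craftsmanship (45) ≤ Difficulty (57), so Difficulty stays at 57.
Weighted total:
  Craftsmanship 45 × 0.06 = 2.7
  Difficulty 57 × 0.38 = 21.66
  Technical merit 100 × 0.28 = 28
  Originality 64 × 0.28 = 17.92
Sum = 70.28
70.28 < 75 → Unsatisfactory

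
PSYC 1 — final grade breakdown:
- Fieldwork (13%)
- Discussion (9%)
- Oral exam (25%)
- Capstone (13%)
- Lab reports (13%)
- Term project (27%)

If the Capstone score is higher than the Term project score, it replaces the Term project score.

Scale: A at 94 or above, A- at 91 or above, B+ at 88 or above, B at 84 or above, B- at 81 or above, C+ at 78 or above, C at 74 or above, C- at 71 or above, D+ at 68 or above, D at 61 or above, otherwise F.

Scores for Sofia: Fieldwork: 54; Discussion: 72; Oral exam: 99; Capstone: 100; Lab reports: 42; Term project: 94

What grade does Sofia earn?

B-

Capstone (100) > Term project (94), so Term project counts as 100.
Weighted total:
  Fieldwork 54 × 0.13 = 7.02
  Discussion 72 × 0.09 = 6.48
  Oral exam 99 × 0.25 = 24.75
  Capstone 100 × 0.13 = 13
  Lab reports 42 × 0.13 = 5.46
  Term project 100 × 0.27 = 27
Sum = 83.71
83.71 is ≥ 81 and < 84 → B-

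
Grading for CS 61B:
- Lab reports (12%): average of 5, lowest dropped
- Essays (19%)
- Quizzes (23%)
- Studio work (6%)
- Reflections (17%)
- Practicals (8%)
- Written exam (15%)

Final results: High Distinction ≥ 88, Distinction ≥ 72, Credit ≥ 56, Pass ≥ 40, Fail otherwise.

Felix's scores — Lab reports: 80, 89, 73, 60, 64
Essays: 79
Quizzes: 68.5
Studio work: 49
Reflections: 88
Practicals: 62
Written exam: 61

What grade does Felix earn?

Lab reports: drop 60 → average of remaining 4 = 306/4 = 76.5
Weighted total:
  Lab reports 76.5 × 0.12 = 9.18
  Essays 79 × 0.19 = 15.01
  Quizzes 68.5 × 0.23 = 15.755
  Studio work 49 × 0.06 = 2.94
  Reflections 88 × 0.17 = 14.96
  Practicals 62 × 0.08 = 4.96
  Written exam 61 × 0.15 = 9.15
Sum = 71.955
71.955 is ≥ 56 and < 72 → Credit

Credit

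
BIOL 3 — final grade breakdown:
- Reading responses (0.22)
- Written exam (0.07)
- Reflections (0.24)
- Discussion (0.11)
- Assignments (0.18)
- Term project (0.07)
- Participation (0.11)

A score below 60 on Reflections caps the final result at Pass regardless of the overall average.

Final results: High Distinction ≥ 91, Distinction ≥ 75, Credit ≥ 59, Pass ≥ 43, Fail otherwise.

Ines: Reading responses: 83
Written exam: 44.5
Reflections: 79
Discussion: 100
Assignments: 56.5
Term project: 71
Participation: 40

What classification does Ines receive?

Reflections score 79 ≥ 60: minimum met.
Weighted total:
  Reading responses 83 × 0.22 = 18.26
  Written exam 44.5 × 0.07 = 3.115
  Reflections 79 × 0.24 = 18.96
  Discussion 100 × 0.11 = 11
  Assignments 56.5 × 0.18 = 10.17
  Term project 71 × 0.07 = 4.97
  Participation 40 × 0.11 = 4.4
Sum = 70.875
70.875 is ≥ 59 and < 75 → Credit

Credit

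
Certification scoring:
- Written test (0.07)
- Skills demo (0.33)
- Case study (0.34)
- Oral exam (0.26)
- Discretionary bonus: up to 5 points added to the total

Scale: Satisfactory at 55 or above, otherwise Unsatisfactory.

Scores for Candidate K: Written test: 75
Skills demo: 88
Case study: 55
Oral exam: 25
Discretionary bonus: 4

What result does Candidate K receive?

Weighted total:
  Written test 75 × 0.07 = 5.25
  Skills demo 88 × 0.33 = 29.04
  Case study 55 × 0.34 = 18.7
  Oral exam 25 × 0.26 = 6.5
Sum = 59.49
Discretionary bonus: 59.49 + 4 = 63.49
63.49 ≥ 55 → Satisfactory

Satisfactory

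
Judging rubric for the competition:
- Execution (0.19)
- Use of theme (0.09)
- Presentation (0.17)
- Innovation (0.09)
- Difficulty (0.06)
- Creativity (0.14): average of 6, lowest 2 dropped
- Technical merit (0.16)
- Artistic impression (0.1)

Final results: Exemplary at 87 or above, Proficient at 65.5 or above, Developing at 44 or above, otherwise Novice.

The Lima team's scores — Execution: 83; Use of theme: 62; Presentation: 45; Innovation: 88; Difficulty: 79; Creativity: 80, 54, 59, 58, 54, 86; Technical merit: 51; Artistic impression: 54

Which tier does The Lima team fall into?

Developing

Creativity: drop 54, 54 → average of remaining 4 = 283/4 = 70.75
Weighted total:
  Execution 83 × 0.19 = 15.77
  Use of theme 62 × 0.09 = 5.58
  Presentation 45 × 0.17 = 7.65
  Innovation 88 × 0.09 = 7.92
  Difficulty 79 × 0.06 = 4.74
  Creativity 70.75 × 0.14 = 9.905
  Technical merit 51 × 0.16 = 8.16
  Artistic impression 54 × 0.1 = 5.4
Sum = 65.125
65.125 is ≥ 44 and < 65.5 → Developing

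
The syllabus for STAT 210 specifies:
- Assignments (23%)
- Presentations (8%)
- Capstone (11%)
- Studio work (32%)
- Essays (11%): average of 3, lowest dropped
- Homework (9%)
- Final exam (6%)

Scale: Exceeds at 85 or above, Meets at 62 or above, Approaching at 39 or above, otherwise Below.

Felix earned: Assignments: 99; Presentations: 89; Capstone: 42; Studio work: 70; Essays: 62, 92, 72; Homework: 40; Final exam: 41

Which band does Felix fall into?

Essays: drop 62 → average of remaining 2 = 164/2 = 82
Weighted total:
  Assignments 99 × 0.23 = 22.77
  Presentations 89 × 0.08 = 7.12
  Capstone 42 × 0.11 = 4.62
  Studio work 70 × 0.32 = 22.4
  Essays 82 × 0.11 = 9.02
  Homework 40 × 0.09 = 3.6
  Final exam 41 × 0.06 = 2.46
Sum = 71.99
71.99 is ≥ 62 and < 85 → Meets

Meets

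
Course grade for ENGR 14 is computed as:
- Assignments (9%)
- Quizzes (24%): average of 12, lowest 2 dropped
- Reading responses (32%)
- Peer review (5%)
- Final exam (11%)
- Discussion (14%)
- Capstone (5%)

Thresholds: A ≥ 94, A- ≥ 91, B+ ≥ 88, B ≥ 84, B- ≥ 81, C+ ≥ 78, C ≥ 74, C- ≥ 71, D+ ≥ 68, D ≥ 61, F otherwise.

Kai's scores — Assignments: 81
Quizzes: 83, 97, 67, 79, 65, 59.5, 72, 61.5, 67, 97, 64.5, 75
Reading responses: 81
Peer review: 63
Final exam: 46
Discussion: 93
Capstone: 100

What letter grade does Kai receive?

Quizzes: drop 59.5, 61.5 → average of remaining 10 = 766.5/10 = 76.65
Weighted total:
  Assignments 81 × 0.09 = 7.29
  Quizzes 76.65 × 0.24 = 18.396
  Reading responses 81 × 0.32 = 25.92
  Peer review 63 × 0.05 = 3.15
  Final exam 46 × 0.11 = 5.06
  Discussion 93 × 0.14 = 13.02
  Capstone 100 × 0.05 = 5
Sum = 77.836
77.836 is ≥ 74 and < 78 → C

C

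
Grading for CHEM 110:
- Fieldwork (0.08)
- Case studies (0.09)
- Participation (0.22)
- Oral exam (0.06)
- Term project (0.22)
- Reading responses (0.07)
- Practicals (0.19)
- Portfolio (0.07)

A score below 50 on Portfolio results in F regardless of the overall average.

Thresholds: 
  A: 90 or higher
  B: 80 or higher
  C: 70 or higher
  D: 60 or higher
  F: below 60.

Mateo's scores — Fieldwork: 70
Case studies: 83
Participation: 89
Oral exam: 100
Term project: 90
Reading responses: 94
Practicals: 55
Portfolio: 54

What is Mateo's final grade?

C

Portfolio score 54 ≥ 50: minimum met.
Weighted total:
  Fieldwork 70 × 0.08 = 5.6
  Case studies 83 × 0.09 = 7.47
  Participation 89 × 0.22 = 19.58
  Oral exam 100 × 0.06 = 6
  Term project 90 × 0.22 = 19.8
  Reading responses 94 × 0.07 = 6.58
  Practicals 55 × 0.19 = 10.45
  Portfolio 54 × 0.07 = 3.78
Sum = 79.26
79.26 is ≥ 70 and < 80 → C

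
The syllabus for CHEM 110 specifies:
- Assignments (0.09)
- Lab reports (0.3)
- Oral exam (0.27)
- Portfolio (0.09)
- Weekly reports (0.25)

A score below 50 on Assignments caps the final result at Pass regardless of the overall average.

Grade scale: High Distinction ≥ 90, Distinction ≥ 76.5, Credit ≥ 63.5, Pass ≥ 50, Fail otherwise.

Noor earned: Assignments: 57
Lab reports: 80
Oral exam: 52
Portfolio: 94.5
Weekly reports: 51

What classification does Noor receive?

Assignments score 57 ≥ 50: minimum met.
Weighted total:
  Assignments 57 × 0.09 = 5.13
  Lab reports 80 × 0.3 = 24
  Oral exam 52 × 0.27 = 14.04
  Portfolio 94.5 × 0.09 = 8.505
  Weekly reports 51 × 0.25 = 12.75
Sum = 64.425
64.425 is ≥ 63.5 and < 76.5 → Credit

Credit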